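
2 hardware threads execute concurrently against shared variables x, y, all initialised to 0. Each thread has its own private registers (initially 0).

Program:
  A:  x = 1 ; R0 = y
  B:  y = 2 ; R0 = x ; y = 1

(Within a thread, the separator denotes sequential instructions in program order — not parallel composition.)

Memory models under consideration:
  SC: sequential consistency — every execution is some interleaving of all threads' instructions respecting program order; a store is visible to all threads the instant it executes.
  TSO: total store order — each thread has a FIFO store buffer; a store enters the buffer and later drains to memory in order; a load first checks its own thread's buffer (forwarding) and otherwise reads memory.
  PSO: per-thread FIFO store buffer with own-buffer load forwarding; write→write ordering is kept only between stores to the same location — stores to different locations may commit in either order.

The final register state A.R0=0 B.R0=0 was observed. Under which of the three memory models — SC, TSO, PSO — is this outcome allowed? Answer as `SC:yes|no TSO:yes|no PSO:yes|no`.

outcome vector order: (A.R0,B.R0)
[SC] allowed = {0/1 1/0 1/1 2/0 2/1}
[TSO] allowed = {0/0 0/1 1/0 1/1 2/0 2/1}
[PSO] allowed = {0/0 0/1 1/0 1/1 2/0 2/1}
target 0/0 ∈ {TSO,PSO}

SC:no TSO:yes PSO:yes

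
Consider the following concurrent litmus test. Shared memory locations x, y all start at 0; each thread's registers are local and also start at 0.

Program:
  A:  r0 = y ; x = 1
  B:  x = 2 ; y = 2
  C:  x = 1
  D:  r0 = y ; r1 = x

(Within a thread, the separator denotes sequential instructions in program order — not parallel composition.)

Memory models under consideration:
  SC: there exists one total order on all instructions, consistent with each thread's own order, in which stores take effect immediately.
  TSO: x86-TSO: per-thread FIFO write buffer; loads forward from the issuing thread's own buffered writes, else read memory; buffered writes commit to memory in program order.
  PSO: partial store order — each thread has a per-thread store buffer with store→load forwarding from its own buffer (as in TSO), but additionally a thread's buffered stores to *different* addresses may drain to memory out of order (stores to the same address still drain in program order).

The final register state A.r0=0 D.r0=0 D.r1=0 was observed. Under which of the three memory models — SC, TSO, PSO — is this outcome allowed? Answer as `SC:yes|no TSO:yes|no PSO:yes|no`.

SC:yes TSO:yes PSO:yes

outcome vector order: (A.r0,D.r0,D.r1)
SC (10): <0 0 0>; <0 0 1>; <0 0 2>; <0 2 1>; <0 2 2>; <2 0 0>; <2 0 1>; <2 0 2>; <2 2 1>; <2 2 2>
TSO (10): <0 0 0>; <0 0 1>; <0 0 2>; <0 2 1>; <0 2 2>; <2 0 0>; <2 0 1>; <2 0 2>; <2 2 1>; <2 2 2>
PSO (12): <0 0 0>; <0 0 1>; <0 0 2>; <0 2 0>; <0 2 1>; <0 2 2>; <2 0 0>; <2 0 1>; <2 0 2>; <2 2 0>; <2 2 1>; <2 2 2>
target <0 0 0> ∈ {SC,TSO,PSO}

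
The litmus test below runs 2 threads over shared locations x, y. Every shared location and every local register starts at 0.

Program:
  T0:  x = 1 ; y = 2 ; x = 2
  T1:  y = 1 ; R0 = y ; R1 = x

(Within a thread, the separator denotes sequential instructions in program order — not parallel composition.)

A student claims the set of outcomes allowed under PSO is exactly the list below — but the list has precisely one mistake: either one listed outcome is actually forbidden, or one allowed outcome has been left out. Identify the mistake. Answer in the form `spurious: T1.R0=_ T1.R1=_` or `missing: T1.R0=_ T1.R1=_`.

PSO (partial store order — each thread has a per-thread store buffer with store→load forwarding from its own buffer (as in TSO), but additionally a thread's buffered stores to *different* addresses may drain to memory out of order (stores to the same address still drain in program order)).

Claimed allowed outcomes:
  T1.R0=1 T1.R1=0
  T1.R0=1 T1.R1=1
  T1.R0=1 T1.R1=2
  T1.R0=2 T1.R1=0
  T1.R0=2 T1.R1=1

outcome vector order: (T1.R0,T1.R1)
PSO: 6 outcomes — {10 11 12 20 21 22}
PSO∖claimed = {22}

missing: T1.R0=2 T1.R1=2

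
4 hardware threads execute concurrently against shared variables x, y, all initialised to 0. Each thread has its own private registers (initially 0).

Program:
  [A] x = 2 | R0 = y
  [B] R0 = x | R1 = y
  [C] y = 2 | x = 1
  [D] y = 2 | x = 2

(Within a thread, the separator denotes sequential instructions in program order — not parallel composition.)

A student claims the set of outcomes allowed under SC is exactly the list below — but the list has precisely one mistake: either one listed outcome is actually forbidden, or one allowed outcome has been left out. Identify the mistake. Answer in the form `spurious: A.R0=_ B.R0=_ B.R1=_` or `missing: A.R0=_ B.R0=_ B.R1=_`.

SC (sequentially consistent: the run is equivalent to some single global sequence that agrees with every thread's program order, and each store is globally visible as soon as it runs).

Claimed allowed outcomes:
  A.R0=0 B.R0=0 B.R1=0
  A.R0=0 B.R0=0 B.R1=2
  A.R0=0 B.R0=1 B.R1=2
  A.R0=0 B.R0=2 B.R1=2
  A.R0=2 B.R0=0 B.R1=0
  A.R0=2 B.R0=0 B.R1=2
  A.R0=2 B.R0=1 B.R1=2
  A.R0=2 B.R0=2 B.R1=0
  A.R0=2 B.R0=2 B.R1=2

outcome vector order: (A.R0,B.R0,B.R1)
SC: 10 outcomes — {000; 002; 012; 020; 022; 200; 202; 212; 220; 222}
SC∖claimed = {020}

missing: A.R0=0 B.R0=2 B.R1=0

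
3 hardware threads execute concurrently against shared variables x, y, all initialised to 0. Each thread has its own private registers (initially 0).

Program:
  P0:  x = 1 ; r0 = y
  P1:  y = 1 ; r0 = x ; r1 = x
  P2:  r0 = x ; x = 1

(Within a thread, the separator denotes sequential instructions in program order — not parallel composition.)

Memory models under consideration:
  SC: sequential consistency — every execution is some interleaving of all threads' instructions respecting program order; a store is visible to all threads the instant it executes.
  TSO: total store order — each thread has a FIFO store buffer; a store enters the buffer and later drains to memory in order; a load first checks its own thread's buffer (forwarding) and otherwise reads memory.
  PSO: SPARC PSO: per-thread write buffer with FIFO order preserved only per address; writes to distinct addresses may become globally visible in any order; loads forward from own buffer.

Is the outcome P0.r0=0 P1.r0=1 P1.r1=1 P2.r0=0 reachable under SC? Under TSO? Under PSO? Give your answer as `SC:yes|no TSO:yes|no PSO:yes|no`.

outcome vector order: (P0.r0,P1.r0,P1.r1,P2.r0)
SC (8): (0,1,1,0), (0,1,1,1), (1,0,0,0), (1,0,0,1), (1,0,1,0), (1,0,1,1), (1,1,1,0), (1,1,1,1)
TSO (12): (0,0,0,0), (0,0,0,1), (0,0,1,0), (0,0,1,1), (0,1,1,0), (0,1,1,1), (1,0,0,0), (1,0,0,1), (1,0,1,0), (1,0,1,1), (1,1,1,0), (1,1,1,1)
PSO (12): (0,0,0,0), (0,0,0,1), (0,0,1,0), (0,0,1,1), (0,1,1,0), (0,1,1,1), (1,0,0,0), (1,0,0,1), (1,0,1,0), (1,0,1,1), (1,1,1,0), (1,1,1,1)
target (0,1,1,0) ∈ {SC,TSO,PSO}

SC:yes TSO:yes PSO:yes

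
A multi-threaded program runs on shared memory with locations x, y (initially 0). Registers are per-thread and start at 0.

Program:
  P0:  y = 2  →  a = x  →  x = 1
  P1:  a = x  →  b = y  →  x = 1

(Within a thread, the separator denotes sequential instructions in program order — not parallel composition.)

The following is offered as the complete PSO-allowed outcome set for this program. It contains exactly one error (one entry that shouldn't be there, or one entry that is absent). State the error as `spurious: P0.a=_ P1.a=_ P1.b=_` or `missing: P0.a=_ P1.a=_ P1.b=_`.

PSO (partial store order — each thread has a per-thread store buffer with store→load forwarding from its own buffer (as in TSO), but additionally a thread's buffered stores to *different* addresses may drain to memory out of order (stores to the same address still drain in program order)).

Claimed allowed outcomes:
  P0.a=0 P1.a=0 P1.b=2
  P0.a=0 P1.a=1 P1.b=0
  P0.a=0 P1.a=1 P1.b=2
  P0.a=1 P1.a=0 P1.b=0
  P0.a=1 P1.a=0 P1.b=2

missing: P0.a=0 P1.a=0 P1.b=0

outcome vector order: (P0.a,P1.a,P1.b)
under PSO → 0/0/0, 0/0/2, 0/1/0, 0/1/2, 1/0/0, 1/0/2
PSO∖claimed = {0/0/0}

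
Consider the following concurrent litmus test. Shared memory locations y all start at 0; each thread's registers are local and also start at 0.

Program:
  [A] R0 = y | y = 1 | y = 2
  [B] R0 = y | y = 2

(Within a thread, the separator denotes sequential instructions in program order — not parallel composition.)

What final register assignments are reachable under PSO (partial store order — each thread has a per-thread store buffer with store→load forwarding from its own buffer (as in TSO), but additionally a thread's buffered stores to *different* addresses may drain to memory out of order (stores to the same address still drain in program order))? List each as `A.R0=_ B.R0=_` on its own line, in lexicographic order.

outcome vector order: (A.R0,B.R0)
|PSO outcomes| = 4

A.R0=0 B.R0=0
A.R0=0 B.R0=1
A.R0=0 B.R0=2
A.R0=2 B.R0=0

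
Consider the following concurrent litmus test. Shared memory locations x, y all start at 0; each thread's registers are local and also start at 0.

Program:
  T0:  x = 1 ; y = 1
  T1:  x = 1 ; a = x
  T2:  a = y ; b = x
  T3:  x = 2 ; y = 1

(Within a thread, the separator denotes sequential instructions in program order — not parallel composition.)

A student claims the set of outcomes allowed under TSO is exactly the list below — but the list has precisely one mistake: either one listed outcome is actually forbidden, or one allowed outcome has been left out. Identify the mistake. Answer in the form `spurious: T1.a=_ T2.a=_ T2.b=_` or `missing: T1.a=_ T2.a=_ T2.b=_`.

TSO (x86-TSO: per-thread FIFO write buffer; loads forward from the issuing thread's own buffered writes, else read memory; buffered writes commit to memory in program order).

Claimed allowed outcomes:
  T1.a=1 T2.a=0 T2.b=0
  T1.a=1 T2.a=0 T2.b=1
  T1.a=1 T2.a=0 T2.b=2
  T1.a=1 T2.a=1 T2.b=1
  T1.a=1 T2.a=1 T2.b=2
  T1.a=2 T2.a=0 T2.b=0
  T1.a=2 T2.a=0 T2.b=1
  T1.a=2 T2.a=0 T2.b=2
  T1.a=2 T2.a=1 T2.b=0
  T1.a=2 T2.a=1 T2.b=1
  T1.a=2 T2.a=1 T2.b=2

outcome vector order: (T1.a,T2.a,T2.b)
under TSO → <1 0 0>, <1 0 1>, <1 0 2>, <1 1 1>, <1 1 2>, <2 0 0>, <2 0 1>, <2 0 2>, <2 1 1>, <2 1 2>
claimed∖TSO = {<2 1 0>}

spurious: T1.a=2 T2.a=1 T2.b=0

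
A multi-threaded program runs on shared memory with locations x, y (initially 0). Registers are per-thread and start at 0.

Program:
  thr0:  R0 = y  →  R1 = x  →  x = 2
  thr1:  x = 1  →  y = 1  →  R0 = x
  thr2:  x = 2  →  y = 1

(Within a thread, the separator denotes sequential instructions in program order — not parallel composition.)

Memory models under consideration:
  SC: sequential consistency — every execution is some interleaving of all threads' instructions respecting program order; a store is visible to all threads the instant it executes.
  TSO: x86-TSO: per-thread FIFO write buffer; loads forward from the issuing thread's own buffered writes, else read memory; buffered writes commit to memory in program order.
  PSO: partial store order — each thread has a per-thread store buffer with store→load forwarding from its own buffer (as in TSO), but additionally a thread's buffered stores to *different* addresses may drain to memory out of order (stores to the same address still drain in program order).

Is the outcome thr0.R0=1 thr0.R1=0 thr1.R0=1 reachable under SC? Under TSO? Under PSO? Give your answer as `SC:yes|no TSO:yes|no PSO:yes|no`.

outcome vector order: (thr0.R0,thr0.R1,thr1.R0)
SC (10): (0,0,1); (0,0,2); (0,1,1); (0,1,2); (0,2,1); (0,2,2); (1,1,1); (1,1,2); (1,2,1); (1,2,2)
TSO (10): (0,0,1); (0,0,2); (0,1,1); (0,1,2); (0,2,1); (0,2,2); (1,1,1); (1,1,2); (1,2,1); (1,2,2)
PSO (12): (0,0,1); (0,0,2); (0,1,1); (0,1,2); (0,2,1); (0,2,2); (1,0,1); (1,0,2); (1,1,1); (1,1,2); (1,2,1); (1,2,2)
target (1,0,1) ∈ {PSO}

SC:no TSO:no PSO:yes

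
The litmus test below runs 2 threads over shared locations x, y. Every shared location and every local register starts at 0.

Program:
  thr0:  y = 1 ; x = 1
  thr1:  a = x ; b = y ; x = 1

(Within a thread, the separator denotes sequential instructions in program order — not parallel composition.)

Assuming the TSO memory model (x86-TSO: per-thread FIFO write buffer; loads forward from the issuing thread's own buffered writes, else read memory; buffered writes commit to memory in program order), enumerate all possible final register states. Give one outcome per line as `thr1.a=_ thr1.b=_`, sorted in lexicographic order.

thr1.a=0 thr1.b=0
thr1.a=0 thr1.b=1
thr1.a=1 thr1.b=1

outcome vector order: (thr1.a,thr1.b)
|TSO outcomes| = 3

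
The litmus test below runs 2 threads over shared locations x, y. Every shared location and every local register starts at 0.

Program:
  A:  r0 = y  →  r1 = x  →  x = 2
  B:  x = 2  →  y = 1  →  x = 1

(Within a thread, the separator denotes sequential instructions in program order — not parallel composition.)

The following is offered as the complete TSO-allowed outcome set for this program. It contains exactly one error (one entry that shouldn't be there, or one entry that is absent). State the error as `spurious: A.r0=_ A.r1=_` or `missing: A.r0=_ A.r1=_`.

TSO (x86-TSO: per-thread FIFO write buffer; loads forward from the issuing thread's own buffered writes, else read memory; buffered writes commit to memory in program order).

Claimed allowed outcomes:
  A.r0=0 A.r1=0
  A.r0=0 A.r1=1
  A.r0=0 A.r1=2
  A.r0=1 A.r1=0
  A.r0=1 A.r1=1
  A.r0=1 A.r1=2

outcome vector order: (A.r0,A.r1)
[TSO] allowed = {<0 0>; <0 1>; <0 2>; <1 1>; <1 2>}
claimed∖TSO = {<1 0>}

spurious: A.r0=1 A.r1=0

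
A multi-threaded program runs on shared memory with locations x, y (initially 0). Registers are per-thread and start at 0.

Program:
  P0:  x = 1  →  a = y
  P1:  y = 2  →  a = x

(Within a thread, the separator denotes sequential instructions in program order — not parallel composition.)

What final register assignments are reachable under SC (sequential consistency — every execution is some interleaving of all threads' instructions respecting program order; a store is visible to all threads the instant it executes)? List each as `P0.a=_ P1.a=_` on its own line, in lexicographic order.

outcome vector order: (P0.a,P1.a)
|SC outcomes| = 3

P0.a=0 P1.a=1
P0.a=2 P1.a=0
P0.a=2 P1.a=1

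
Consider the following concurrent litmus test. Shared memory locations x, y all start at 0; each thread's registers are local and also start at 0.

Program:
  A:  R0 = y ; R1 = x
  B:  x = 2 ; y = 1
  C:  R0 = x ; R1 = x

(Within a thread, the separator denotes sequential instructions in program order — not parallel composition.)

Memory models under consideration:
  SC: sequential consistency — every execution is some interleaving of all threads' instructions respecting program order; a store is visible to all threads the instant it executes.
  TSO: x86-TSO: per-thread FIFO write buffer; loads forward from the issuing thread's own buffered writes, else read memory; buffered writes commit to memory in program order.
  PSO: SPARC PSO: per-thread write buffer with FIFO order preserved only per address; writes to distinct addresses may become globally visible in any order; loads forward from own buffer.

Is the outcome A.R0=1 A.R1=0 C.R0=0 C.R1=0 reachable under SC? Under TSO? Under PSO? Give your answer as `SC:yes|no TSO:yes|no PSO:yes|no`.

SC:no TSO:no PSO:yes

outcome vector order: (A.R0,A.R1,C.R0,C.R1)
SC (9): (0,0,0,0); (0,0,0,2); (0,0,2,2); (0,2,0,0); (0,2,0,2); (0,2,2,2); (1,2,0,0); (1,2,0,2); (1,2,2,2)
TSO (9): (0,0,0,0); (0,0,0,2); (0,0,2,2); (0,2,0,0); (0,2,0,2); (0,2,2,2); (1,2,0,0); (1,2,0,2); (1,2,2,2)
PSO (12): (0,0,0,0); (0,0,0,2); (0,0,2,2); (0,2,0,0); (0,2,0,2); (0,2,2,2); (1,0,0,0); (1,0,0,2); (1,0,2,2); (1,2,0,0); (1,2,0,2); (1,2,2,2)
target (1,0,0,0) ∈ {PSO}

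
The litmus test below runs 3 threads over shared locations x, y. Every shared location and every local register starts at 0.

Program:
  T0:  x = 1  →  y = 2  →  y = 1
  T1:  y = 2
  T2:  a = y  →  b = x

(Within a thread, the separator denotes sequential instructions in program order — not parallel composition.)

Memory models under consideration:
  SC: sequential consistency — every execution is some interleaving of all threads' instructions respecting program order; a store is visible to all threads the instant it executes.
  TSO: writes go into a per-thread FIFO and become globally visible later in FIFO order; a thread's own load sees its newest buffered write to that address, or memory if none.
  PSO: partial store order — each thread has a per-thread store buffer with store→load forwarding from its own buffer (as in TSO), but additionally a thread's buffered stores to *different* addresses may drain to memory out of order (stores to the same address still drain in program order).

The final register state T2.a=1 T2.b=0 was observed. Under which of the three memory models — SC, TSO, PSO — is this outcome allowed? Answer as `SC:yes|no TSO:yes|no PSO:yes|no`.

outcome vector order: (T2.a,T2.b)
SC: 5 outcomes — {<0 0>, <0 1>, <1 1>, <2 0>, <2 1>}
TSO: 5 outcomes — {<0 0>, <0 1>, <1 1>, <2 0>, <2 1>}
PSO: 6 outcomes — {<0 0>, <0 1>, <1 0>, <1 1>, <2 0>, <2 1>}
target <1 0> ∈ {PSO}

SC:no TSO:no PSO:yes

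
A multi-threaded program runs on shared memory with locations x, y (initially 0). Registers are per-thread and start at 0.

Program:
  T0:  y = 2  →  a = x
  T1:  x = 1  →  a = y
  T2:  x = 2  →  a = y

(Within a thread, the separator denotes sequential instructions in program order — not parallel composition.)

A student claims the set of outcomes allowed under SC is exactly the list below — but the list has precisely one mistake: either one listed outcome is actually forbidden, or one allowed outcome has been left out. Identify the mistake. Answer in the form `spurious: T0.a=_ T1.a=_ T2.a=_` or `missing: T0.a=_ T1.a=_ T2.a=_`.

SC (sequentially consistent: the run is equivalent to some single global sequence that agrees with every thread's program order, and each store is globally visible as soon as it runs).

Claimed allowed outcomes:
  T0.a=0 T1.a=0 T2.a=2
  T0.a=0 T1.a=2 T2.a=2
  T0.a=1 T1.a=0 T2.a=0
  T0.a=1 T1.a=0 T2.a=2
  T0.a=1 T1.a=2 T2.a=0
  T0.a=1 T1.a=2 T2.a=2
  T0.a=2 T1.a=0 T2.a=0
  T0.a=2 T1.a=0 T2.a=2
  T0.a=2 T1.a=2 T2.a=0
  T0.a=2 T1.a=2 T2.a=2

spurious: T0.a=0 T1.a=0 T2.a=2

outcome vector order: (T0.a,T1.a,T2.a)
SC: 9 outcomes — {022, 100, 102, 120, 122, 200, 202, 220, 222}
claimed∖SC = {002}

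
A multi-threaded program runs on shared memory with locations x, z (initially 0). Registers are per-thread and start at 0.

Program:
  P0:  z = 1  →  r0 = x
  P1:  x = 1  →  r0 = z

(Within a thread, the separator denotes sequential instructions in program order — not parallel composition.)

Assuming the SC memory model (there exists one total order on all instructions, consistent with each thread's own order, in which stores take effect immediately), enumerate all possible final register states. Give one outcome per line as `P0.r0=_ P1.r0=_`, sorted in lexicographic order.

P0.r0=0 P1.r0=1
P0.r0=1 P1.r0=0
P0.r0=1 P1.r0=1

outcome vector order: (P0.r0,P1.r0)
|SC outcomes| = 3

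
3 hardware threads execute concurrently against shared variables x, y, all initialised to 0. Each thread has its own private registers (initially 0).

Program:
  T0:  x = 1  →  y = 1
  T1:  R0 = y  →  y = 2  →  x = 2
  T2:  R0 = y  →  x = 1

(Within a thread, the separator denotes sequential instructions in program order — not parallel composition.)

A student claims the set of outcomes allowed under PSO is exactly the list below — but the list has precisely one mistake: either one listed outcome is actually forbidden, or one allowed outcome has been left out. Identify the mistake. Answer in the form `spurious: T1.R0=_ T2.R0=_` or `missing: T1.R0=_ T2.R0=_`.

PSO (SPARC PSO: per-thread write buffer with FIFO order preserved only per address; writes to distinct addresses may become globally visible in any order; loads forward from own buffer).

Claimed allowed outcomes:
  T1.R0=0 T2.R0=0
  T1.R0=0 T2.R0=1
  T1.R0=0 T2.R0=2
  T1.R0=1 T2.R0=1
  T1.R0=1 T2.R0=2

outcome vector order: (T1.R0,T2.R0)
PSO: 6 outcomes — {(0,0); (0,1); (0,2); (1,0); (1,1); (1,2)}
PSO∖claimed = {(1,0)}

missing: T1.R0=1 T2.R0=0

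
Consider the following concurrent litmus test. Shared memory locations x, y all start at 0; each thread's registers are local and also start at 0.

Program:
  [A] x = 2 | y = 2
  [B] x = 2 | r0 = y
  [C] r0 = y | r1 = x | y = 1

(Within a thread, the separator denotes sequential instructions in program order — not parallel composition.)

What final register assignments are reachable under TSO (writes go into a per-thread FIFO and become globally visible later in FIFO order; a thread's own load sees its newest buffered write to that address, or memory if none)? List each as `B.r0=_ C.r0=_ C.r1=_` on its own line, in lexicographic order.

B.r0=0 C.r0=0 C.r1=0
B.r0=0 C.r0=0 C.r1=2
B.r0=0 C.r0=2 C.r1=2
B.r0=1 C.r0=0 C.r1=0
B.r0=1 C.r0=0 C.r1=2
B.r0=1 C.r0=2 C.r1=2
B.r0=2 C.r0=0 C.r1=0
B.r0=2 C.r0=0 C.r1=2
B.r0=2 C.r0=2 C.r1=2

outcome vector order: (B.r0,C.r0,C.r1)
|TSO outcomes| = 9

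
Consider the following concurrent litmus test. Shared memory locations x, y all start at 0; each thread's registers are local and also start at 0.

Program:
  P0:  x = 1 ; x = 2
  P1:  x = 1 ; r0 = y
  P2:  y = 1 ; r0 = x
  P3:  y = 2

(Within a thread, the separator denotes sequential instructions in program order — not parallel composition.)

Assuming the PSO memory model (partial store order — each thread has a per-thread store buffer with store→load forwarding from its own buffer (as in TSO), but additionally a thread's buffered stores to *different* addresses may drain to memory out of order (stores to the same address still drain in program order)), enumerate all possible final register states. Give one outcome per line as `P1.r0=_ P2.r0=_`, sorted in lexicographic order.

outcome vector order: (P1.r0,P2.r0)
|PSO outcomes| = 9

P1.r0=0 P2.r0=0
P1.r0=0 P2.r0=1
P1.r0=0 P2.r0=2
P1.r0=1 P2.r0=0
P1.r0=1 P2.r0=1
P1.r0=1 P2.r0=2
P1.r0=2 P2.r0=0
P1.r0=2 P2.r0=1
P1.r0=2 P2.r0=2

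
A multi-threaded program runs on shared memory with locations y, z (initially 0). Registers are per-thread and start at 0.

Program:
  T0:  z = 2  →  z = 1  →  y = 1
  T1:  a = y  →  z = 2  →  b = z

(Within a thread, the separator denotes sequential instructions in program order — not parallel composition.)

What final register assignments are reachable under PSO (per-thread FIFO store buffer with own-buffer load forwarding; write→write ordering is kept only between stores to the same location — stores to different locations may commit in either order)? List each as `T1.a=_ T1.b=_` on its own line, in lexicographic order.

outcome vector order: (T1.a,T1.b)
|PSO outcomes| = 4

T1.a=0 T1.b=1
T1.a=0 T1.b=2
T1.a=1 T1.b=1
T1.a=1 T1.b=2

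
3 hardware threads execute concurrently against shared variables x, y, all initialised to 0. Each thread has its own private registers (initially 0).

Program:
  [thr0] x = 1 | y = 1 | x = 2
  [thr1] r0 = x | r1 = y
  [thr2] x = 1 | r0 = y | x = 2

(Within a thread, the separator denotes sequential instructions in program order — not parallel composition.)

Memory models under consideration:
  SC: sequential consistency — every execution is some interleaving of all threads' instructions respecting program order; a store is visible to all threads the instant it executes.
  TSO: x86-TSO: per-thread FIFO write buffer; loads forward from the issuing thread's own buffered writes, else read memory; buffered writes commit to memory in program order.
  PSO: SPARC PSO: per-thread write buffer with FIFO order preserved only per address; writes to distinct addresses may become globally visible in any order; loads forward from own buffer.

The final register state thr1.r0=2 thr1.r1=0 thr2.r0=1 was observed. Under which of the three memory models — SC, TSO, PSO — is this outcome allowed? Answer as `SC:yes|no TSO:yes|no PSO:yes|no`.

outcome vector order: (thr1.r0,thr1.r1,thr2.r0)
SC (11): <0 0 0> <0 0 1> <0 1 0> <0 1 1> <1 0 0> <1 0 1> <1 1 0> <1 1 1> <2 0 0> <2 1 0> <2 1 1>
TSO (11): <0 0 0> <0 0 1> <0 1 0> <0 1 1> <1 0 0> <1 0 1> <1 1 0> <1 1 1> <2 0 0> <2 1 0> <2 1 1>
PSO (12): <0 0 0> <0 0 1> <0 1 0> <0 1 1> <1 0 0> <1 0 1> <1 1 0> <1 1 1> <2 0 0> <2 0 1> <2 1 0> <2 1 1>
target <2 0 1> ∈ {PSO}

SC:no TSO:no PSO:yes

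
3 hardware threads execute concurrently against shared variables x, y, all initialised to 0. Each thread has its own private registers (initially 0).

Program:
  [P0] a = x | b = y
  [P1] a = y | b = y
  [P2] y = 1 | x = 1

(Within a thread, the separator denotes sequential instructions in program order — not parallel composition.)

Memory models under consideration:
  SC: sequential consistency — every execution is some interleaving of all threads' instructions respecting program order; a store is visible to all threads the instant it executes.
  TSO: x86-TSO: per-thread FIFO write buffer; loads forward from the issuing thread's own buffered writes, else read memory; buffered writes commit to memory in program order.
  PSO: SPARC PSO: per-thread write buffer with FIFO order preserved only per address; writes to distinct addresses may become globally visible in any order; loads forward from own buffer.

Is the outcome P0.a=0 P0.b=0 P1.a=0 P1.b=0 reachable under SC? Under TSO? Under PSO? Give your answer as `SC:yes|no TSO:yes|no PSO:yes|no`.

SC:yes TSO:yes PSO:yes

outcome vector order: (P0.a,P0.b,P1.a,P1.b)
[SC] allowed = {(0,0,0,0); (0,0,0,1); (0,0,1,1); (0,1,0,0); (0,1,0,1); (0,1,1,1); (1,1,0,0); (1,1,0,1); (1,1,1,1)}
[TSO] allowed = {(0,0,0,0); (0,0,0,1); (0,0,1,1); (0,1,0,0); (0,1,0,1); (0,1,1,1); (1,1,0,0); (1,1,0,1); (1,1,1,1)}
[PSO] allowed = {(0,0,0,0); (0,0,0,1); (0,0,1,1); (0,1,0,0); (0,1,0,1); (0,1,1,1); (1,0,0,0); (1,0,0,1); (1,0,1,1); (1,1,0,0); (1,1,0,1); (1,1,1,1)}
target (0,0,0,0) ∈ {SC,TSO,PSO}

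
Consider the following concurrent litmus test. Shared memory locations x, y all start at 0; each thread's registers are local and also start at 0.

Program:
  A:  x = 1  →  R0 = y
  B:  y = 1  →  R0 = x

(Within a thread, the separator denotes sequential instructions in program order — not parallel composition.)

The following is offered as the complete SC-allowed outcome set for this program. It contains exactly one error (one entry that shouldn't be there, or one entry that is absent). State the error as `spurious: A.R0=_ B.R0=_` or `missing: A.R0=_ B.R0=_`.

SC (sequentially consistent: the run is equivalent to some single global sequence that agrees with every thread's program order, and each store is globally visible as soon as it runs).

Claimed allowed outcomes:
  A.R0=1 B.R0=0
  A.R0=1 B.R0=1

missing: A.R0=0 B.R0=1

outcome vector order: (A.R0,B.R0)
SC (3): <0 1>, <1 0>, <1 1>
SC∖claimed = {<0 1>}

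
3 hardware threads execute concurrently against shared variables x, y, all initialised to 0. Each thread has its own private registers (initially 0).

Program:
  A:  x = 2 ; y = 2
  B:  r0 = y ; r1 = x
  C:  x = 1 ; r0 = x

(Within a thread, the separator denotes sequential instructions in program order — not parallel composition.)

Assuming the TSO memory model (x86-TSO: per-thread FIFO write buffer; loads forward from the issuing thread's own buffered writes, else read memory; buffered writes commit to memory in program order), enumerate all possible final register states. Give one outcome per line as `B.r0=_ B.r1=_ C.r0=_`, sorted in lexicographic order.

outcome vector order: (B.r0,B.r1,C.r0)
|TSO outcomes| = 9

B.r0=0 B.r1=0 C.r0=1
B.r0=0 B.r1=0 C.r0=2
B.r0=0 B.r1=1 C.r0=1
B.r0=0 B.r1=1 C.r0=2
B.r0=0 B.r1=2 C.r0=1
B.r0=0 B.r1=2 C.r0=2
B.r0=2 B.r1=1 C.r0=1
B.r0=2 B.r1=2 C.r0=1
B.r0=2 B.r1=2 C.r0=2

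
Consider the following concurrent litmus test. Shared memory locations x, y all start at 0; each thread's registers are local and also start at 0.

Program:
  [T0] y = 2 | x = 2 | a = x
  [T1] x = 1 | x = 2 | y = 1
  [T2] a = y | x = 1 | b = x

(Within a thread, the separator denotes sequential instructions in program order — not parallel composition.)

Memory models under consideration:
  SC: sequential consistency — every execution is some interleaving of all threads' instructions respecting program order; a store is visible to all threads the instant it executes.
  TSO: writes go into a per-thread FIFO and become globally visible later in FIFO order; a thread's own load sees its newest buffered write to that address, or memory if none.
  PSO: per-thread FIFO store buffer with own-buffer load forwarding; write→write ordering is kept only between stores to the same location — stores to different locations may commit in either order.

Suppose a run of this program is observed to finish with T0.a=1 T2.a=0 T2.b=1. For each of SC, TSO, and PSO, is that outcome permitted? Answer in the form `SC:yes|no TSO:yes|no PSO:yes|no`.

outcome vector order: (T0.a,T2.a,T2.b)
under SC → 1/0/1; 1/0/2; 1/1/1; 1/2/1; 1/2/2; 2/0/1; 2/0/2; 2/1/1; 2/1/2; 2/2/1; 2/2/2
under TSO → 1/0/1; 1/0/2; 1/1/1; 1/2/1; 1/2/2; 2/0/1; 2/0/2; 2/1/1; 2/1/2; 2/2/1; 2/2/2
under PSO → 1/0/1; 1/0/2; 1/1/1; 1/1/2; 1/2/1; 1/2/2; 2/0/1; 2/0/2; 2/1/1; 2/1/2; 2/2/1; 2/2/2
target 1/0/1 ∈ {SC,TSO,PSO}

SC:yes TSO:yes PSO:yes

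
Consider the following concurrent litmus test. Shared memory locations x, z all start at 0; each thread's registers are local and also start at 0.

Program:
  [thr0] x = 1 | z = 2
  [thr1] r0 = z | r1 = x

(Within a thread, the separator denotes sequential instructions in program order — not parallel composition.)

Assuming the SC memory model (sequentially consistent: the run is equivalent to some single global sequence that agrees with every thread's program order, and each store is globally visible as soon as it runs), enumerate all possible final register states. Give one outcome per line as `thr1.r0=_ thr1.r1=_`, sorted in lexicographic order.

outcome vector order: (thr1.r0,thr1.r1)
|SC outcomes| = 3

thr1.r0=0 thr1.r1=0
thr1.r0=0 thr1.r1=1
thr1.r0=2 thr1.r1=1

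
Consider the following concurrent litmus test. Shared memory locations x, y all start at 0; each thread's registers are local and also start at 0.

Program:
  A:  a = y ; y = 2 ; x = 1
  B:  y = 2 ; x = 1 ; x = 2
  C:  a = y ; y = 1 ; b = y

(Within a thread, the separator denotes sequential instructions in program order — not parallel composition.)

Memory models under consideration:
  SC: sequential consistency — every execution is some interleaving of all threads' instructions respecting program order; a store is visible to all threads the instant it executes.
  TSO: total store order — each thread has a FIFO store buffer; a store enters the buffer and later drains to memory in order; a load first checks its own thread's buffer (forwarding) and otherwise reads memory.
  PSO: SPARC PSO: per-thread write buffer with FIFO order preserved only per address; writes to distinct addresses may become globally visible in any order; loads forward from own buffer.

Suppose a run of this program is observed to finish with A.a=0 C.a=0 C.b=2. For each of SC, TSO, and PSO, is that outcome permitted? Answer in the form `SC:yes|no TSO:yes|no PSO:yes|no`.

outcome vector order: (A.a,C.a,C.b)
[SC] allowed = {001; 002; 021; 022; 101; 102; 121; 122; 201; 202; 221; 222}
[TSO] allowed = {001; 002; 021; 022; 101; 102; 121; 122; 201; 202; 221; 222}
[PSO] allowed = {001; 002; 021; 022; 101; 102; 121; 122; 201; 202; 221; 222}
target 002 ∈ {SC,TSO,PSO}

SC:yes TSO:yes PSO:yes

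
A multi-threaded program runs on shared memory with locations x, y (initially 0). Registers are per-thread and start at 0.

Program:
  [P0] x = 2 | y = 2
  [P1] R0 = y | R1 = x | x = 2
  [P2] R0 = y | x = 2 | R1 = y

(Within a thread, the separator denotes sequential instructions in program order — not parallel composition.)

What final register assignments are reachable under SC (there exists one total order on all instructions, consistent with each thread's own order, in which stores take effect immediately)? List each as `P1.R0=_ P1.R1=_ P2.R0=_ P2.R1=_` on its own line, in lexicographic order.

P1.R0=0 P1.R1=0 P2.R0=0 P2.R1=0
P1.R0=0 P1.R1=0 P2.R0=0 P2.R1=2
P1.R0=0 P1.R1=0 P2.R0=2 P2.R1=2
P1.R0=0 P1.R1=2 P2.R0=0 P2.R1=0
P1.R0=0 P1.R1=2 P2.R0=0 P2.R1=2
P1.R0=0 P1.R1=2 P2.R0=2 P2.R1=2
P1.R0=2 P1.R1=2 P2.R0=0 P2.R1=0
P1.R0=2 P1.R1=2 P2.R0=0 P2.R1=2
P1.R0=2 P1.R1=2 P2.R0=2 P2.R1=2

outcome vector order: (P1.R0,P1.R1,P2.R0,P2.R1)
|SC outcomes| = 9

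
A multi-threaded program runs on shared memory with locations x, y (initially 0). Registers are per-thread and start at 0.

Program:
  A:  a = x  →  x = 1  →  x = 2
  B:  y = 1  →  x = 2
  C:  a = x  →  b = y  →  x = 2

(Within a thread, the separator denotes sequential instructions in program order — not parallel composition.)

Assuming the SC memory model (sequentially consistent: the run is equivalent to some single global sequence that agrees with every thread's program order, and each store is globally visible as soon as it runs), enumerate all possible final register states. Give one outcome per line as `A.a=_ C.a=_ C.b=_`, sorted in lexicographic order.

outcome vector order: (A.a,C.a,C.b)
|SC outcomes| = 10

A.a=0 C.a=0 C.b=0
A.a=0 C.a=0 C.b=1
A.a=0 C.a=1 C.b=0
A.a=0 C.a=1 C.b=1
A.a=0 C.a=2 C.b=0
A.a=0 C.a=2 C.b=1
A.a=2 C.a=0 C.b=0
A.a=2 C.a=0 C.b=1
A.a=2 C.a=1 C.b=1
A.a=2 C.a=2 C.b=1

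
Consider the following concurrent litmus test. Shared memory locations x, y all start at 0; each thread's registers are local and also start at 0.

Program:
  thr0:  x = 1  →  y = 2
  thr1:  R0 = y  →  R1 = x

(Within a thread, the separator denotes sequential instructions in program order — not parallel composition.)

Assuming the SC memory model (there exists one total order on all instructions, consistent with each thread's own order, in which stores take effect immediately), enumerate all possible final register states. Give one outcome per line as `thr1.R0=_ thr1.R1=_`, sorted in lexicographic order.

outcome vector order: (thr1.R0,thr1.R1)
|SC outcomes| = 3

thr1.R0=0 thr1.R1=0
thr1.R0=0 thr1.R1=1
thr1.R0=2 thr1.R1=1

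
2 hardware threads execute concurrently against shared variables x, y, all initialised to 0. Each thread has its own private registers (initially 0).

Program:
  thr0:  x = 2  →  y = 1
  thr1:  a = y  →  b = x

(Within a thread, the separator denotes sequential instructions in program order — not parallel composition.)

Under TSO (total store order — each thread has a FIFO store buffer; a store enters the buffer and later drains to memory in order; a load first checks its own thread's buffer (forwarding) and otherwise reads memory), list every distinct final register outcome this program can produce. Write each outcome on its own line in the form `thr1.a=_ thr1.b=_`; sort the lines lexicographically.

thr1.a=0 thr1.b=0
thr1.a=0 thr1.b=2
thr1.a=1 thr1.b=2

outcome vector order: (thr1.a,thr1.b)
|TSO outcomes| = 3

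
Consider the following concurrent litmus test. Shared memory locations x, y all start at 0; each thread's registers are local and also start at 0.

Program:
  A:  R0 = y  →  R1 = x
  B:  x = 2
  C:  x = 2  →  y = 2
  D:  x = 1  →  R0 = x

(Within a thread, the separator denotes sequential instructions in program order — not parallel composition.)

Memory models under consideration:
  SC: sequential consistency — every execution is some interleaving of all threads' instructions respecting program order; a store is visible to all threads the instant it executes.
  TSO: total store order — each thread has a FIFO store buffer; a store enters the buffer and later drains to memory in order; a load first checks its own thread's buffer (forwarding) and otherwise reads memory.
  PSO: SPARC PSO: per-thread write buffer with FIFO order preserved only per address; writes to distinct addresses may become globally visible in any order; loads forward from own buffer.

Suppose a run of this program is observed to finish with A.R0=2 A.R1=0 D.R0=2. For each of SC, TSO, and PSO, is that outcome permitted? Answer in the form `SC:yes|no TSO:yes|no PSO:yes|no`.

SC:no TSO:no PSO:yes

outcome vector order: (A.R0,A.R1,D.R0)
under SC → 0/0/1, 0/0/2, 0/1/1, 0/1/2, 0/2/1, 0/2/2, 2/1/1, 2/1/2, 2/2/1, 2/2/2
under TSO → 0/0/1, 0/0/2, 0/1/1, 0/1/2, 0/2/1, 0/2/2, 2/1/1, 2/1/2, 2/2/1, 2/2/2
under PSO → 0/0/1, 0/0/2, 0/1/1, 0/1/2, 0/2/1, 0/2/2, 2/0/1, 2/0/2, 2/1/1, 2/1/2, 2/2/1, 2/2/2
target 2/0/2 ∈ {PSO}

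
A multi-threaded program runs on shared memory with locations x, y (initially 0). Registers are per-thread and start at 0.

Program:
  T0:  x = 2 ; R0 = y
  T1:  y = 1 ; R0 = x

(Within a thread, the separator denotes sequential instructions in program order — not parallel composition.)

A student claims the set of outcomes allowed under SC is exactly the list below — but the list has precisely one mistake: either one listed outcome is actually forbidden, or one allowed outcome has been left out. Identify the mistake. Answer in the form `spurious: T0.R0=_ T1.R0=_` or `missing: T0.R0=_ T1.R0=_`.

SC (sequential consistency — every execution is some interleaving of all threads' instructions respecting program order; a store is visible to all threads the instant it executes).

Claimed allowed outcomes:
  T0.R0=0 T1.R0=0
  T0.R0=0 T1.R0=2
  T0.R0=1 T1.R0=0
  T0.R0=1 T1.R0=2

outcome vector order: (T0.R0,T1.R0)
SC: 3 outcomes — {0/2, 1/0, 1/2}
claimed∖SC = {0/0}

spurious: T0.R0=0 T1.R0=0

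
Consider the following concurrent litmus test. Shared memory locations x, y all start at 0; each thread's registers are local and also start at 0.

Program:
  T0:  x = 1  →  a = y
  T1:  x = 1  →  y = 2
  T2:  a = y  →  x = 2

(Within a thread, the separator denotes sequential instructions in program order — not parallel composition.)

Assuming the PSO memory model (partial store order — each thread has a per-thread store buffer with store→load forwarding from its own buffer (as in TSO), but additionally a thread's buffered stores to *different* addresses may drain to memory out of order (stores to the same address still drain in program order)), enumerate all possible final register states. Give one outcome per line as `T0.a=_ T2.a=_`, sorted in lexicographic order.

outcome vector order: (T0.a,T2.a)
|PSO outcomes| = 4

T0.a=0 T2.a=0
T0.a=0 T2.a=2
T0.a=2 T2.a=0
T0.a=2 T2.a=2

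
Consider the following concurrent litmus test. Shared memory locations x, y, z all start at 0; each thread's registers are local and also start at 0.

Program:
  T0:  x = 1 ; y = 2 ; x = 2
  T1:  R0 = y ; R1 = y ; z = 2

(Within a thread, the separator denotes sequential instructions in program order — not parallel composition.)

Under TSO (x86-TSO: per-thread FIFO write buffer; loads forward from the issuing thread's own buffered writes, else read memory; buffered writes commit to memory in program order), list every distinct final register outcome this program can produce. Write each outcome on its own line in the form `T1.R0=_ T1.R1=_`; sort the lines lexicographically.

T1.R0=0 T1.R1=0
T1.R0=0 T1.R1=2
T1.R0=2 T1.R1=2

outcome vector order: (T1.R0,T1.R1)
|TSO outcomes| = 3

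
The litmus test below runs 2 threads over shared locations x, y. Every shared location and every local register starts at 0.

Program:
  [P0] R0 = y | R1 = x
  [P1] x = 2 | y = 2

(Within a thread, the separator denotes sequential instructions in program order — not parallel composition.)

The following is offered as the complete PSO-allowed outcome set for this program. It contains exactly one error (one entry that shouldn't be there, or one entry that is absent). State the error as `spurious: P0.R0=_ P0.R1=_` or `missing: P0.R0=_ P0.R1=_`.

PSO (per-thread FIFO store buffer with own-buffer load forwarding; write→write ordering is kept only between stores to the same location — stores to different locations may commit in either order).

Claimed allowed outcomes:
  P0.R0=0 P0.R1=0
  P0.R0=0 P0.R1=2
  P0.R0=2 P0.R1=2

outcome vector order: (P0.R0,P0.R1)
[PSO] allowed = {00; 02; 20; 22}
PSO∖claimed = {20}

missing: P0.R0=2 P0.R1=0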